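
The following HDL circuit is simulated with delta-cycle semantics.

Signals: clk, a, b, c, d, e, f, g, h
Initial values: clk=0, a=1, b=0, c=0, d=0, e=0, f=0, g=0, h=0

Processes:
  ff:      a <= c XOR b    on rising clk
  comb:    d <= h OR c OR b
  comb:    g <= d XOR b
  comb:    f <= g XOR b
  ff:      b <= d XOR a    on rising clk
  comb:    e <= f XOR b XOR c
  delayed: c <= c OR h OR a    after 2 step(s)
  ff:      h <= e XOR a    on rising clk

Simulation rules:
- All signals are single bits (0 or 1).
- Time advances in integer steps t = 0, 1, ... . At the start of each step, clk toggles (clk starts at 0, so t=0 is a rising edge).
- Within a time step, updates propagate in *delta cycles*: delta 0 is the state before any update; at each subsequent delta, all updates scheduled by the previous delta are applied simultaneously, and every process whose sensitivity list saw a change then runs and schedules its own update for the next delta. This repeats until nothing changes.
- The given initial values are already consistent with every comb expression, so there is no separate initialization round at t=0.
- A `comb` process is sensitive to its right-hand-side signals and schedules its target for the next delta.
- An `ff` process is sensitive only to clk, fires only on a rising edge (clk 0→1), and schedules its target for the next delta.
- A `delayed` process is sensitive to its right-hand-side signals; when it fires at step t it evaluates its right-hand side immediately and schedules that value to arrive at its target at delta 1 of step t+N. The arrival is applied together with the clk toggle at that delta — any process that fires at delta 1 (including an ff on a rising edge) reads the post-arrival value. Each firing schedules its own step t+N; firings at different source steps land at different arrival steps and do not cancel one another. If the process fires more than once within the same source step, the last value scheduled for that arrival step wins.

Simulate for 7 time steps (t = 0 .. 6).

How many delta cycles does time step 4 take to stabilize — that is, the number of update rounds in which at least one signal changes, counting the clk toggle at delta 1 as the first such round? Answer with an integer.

t=0 Δ0: f=0 h=0 c=0 clk=0 d=0 g=0 a=1 b=0 e=0
  Δ1: clk:0→1
  Δ2: h:0→1, a:1→0, b:0→1
  Δ3: f:0→1, d:0→1, g:0→1, e:0→1
  Δ4: f:1→0, g:1→0, e:1→0
  Δ5: f:0→1, e:0→1
  Δ6: e:1→0
  (6Δ to stable)
t=1 Δ0: f=1 h=1 c=0 clk=1 d=1 g=0 a=0 b=1 e=0
  Δ1: clk:1→0
  (1Δ to stable)
t=2 Δ0: f=1 h=1 c=0 clk=0 d=1 g=0 a=0 b=1 e=0
  Δ1: c:0→1, clk:0→1
  Δ2: h:1→0, e:0→1
  (2Δ to stable)
t=3 Δ0: f=1 h=0 c=1 clk=1 d=1 g=0 a=0 b=1 e=1
  Δ1: clk:1→0
  (1Δ to stable)
t=4 Δ0: f=1 h=0 c=1 clk=0 d=1 g=0 a=0 b=1 e=1
  Δ1: clk:0→1
  Δ2: h:0→1
  (2Δ to stable)
t=5 Δ0: f=1 h=1 c=1 clk=1 d=1 g=0 a=0 b=1 e=1
  Δ1: clk:1→0
  (1Δ to stable)
t=6 Δ0: f=1 h=1 c=1 clk=0 d=1 g=0 a=0 b=1 e=1
  Δ1: clk:0→1
  (1Δ to stable)

2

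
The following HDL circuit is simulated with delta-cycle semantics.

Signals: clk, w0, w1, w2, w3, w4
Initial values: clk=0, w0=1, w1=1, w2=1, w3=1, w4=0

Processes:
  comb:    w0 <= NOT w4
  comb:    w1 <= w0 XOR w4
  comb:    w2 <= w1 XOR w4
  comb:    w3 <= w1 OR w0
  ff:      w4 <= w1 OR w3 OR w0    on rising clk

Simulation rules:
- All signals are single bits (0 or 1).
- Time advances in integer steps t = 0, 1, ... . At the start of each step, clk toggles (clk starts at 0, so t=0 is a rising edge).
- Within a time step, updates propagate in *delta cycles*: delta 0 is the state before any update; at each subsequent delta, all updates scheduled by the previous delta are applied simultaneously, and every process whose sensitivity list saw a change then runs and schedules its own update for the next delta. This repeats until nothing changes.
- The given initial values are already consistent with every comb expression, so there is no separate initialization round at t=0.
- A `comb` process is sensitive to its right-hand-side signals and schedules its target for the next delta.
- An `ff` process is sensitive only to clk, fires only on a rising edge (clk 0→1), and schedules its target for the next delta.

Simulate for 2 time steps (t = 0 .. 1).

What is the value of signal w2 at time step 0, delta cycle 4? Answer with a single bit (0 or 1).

1

[bits: clk,w1,w4,w3,w0,w2]
t=0: Δ0=010111 Δ1=110111 Δ2=111111 Δ3=101100 Δ4=111001 Δ5=111100 | 5Δ
t=1: Δ0=111100 Δ1=011100 | 1Δ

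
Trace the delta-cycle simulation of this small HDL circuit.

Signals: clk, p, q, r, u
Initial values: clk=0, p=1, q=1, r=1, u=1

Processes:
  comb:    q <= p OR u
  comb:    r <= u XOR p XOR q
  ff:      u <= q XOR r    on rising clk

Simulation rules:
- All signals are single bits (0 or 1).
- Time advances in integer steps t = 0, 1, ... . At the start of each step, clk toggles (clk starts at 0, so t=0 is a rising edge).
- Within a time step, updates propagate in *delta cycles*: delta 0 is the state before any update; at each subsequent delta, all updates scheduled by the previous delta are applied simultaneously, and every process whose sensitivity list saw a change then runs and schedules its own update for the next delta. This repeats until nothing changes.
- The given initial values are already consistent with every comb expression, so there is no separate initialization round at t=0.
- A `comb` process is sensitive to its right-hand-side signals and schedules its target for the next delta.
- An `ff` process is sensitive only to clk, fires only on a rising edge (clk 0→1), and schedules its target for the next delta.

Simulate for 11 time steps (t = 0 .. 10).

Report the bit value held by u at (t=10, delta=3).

1

t=0 Δ0: r=1 u=1 p=1 clk=0 q=1
  Δ1: clk:0→1
  Δ2: u:1→0
  Δ3: r:1→0
  (3Δ to stable)
t=1 Δ0: r=0 u=0 p=1 clk=1 q=1
  Δ1: clk:1→0
  (1Δ to stable)
t=2 Δ0: r=0 u=0 p=1 clk=0 q=1
  Δ1: clk:0→1
  Δ2: u:0→1
  Δ3: r:0→1
  (3Δ to stable)
t=3 Δ0: r=1 u=1 p=1 clk=1 q=1
  Δ1: clk:1→0
  (1Δ to stable)
t=4 Δ0: r=1 u=1 p=1 clk=0 q=1
  Δ1: clk:0→1
  Δ2: u:1→0
  Δ3: r:1→0
  (3Δ to stable)
t=5 Δ0: r=0 u=0 p=1 clk=1 q=1
  Δ1: clk:1→0
  (1Δ to stable)
t=6 Δ0: r=0 u=0 p=1 clk=0 q=1
  Δ1: clk:0→1
  Δ2: u:0→1
  Δ3: r:0→1
  (3Δ to stable)
t=7 Δ0: r=1 u=1 p=1 clk=1 q=1
  Δ1: clk:1→0
  (1Δ to stable)
t=8 Δ0: r=1 u=1 p=1 clk=0 q=1
  Δ1: clk:0→1
  Δ2: u:1→0
  Δ3: r:1→0
  (3Δ to stable)
t=9 Δ0: r=0 u=0 p=1 clk=1 q=1
  Δ1: clk:1→0
  (1Δ to stable)
t=10 Δ0: r=0 u=0 p=1 clk=0 q=1
  Δ1: clk:0→1
  Δ2: u:0→1
  Δ3: r:0→1
  (3Δ to stable)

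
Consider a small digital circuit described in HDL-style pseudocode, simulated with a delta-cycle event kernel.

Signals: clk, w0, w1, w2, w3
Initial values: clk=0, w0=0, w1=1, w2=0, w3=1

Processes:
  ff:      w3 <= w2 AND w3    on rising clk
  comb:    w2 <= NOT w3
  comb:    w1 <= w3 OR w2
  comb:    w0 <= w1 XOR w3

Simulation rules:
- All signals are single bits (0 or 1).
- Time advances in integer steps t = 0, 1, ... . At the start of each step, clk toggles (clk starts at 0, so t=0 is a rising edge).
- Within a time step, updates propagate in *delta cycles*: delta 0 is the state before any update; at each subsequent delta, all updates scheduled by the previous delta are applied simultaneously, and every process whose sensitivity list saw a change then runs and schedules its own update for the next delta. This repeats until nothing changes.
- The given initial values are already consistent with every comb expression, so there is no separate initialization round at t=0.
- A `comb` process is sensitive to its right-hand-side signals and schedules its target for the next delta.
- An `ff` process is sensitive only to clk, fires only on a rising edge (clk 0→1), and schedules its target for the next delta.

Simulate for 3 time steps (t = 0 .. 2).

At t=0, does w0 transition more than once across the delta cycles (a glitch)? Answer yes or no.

yes

t0.Δ0 w0=0 w1=1 w2=0 clk=0 w3=1
t0.Δ1 w0=0 w1=1 w2=0 clk=1 w3=1
t0.Δ2 w0=0 w1=1 w2=0 clk=1 w3=0
t0.Δ3 w0=1 w1=0 w2=1 clk=1 w3=0
t0.Δ4 w0=0 w1=1 w2=1 clk=1 w3=0
t0.Δ5 w0=1 w1=1 w2=1 clk=1 w3=0
t1.Δ0 w0=1 w1=1 w2=1 clk=1 w3=0
t1.Δ1 w0=1 w1=1 w2=1 clk=0 w3=0
t2.Δ0 w0=1 w1=1 w2=1 clk=0 w3=0
t2.Δ1 w0=1 w1=1 w2=1 clk=1 w3=0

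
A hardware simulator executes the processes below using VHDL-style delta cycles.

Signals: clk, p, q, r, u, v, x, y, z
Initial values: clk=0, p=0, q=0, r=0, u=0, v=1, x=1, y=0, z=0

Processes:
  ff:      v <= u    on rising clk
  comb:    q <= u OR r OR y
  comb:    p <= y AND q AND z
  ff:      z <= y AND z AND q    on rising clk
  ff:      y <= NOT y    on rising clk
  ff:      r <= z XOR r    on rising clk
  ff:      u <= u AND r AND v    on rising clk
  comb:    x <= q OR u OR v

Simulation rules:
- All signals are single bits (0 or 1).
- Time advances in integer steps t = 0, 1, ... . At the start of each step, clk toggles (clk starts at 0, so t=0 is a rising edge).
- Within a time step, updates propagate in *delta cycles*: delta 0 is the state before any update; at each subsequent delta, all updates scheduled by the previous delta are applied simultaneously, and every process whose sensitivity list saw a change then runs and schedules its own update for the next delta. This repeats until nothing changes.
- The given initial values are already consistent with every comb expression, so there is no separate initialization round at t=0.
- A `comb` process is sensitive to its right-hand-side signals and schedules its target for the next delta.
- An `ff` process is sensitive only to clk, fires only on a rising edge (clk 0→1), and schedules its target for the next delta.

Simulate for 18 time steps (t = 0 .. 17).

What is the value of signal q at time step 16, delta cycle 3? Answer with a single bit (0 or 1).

1

t=0 Δ0: u=0 x=1 v=1 z=0 r=0 q=0 p=0 y=0 clk=0
  Δ1: clk:0→1
  Δ2: v:1→0, y:0→1
  Δ3: x:1→0, q:0→1
  Δ4: x:0→1
  (4Δ to stable)
t=1 Δ0: u=0 x=1 v=0 z=0 r=0 q=1 p=0 y=1 clk=1
  Δ1: clk:1→0
  (1Δ to stable)
t=2 Δ0: u=0 x=1 v=0 z=0 r=0 q=1 p=0 y=1 clk=0
  Δ1: clk:0→1
  Δ2: y:1→0
  Δ3: q:1→0
  Δ4: x:1→0
  (4Δ to stable)
t=3 Δ0: u=0 x=0 v=0 z=0 r=0 q=0 p=0 y=0 clk=1
  Δ1: clk:1→0
  (1Δ to stable)
t=4 Δ0: u=0 x=0 v=0 z=0 r=0 q=0 p=0 y=0 clk=0
  Δ1: clk:0→1
  Δ2: y:0→1
  Δ3: q:0→1
  Δ4: x:0→1
  (4Δ to stable)
t=5 Δ0: u=0 x=1 v=0 z=0 r=0 q=1 p=0 y=1 clk=1
  Δ1: clk:1→0
  (1Δ to stable)
t=6 Δ0: u=0 x=1 v=0 z=0 r=0 q=1 p=0 y=1 clk=0
  Δ1: clk:0→1
  Δ2: y:1→0
  Δ3: q:1→0
  Δ4: x:1→0
  (4Δ to stable)
t=7 Δ0: u=0 x=0 v=0 z=0 r=0 q=0 p=0 y=0 clk=1
  Δ1: clk:1→0
  (1Δ to stable)
t=8 Δ0: u=0 x=0 v=0 z=0 r=0 q=0 p=0 y=0 clk=0
  Δ1: clk:0→1
  Δ2: y:0→1
  Δ3: q:0→1
  Δ4: x:0→1
  (4Δ to stable)
t=9 Δ0: u=0 x=1 v=0 z=0 r=0 q=1 p=0 y=1 clk=1
  Δ1: clk:1→0
  (1Δ to stable)
t=10 Δ0: u=0 x=1 v=0 z=0 r=0 q=1 p=0 y=1 clk=0
  Δ1: clk:0→1
  Δ2: y:1→0
  Δ3: q:1→0
  Δ4: x:1→0
  (4Δ to stable)
t=11 Δ0: u=0 x=0 v=0 z=0 r=0 q=0 p=0 y=0 clk=1
  Δ1: clk:1→0
  (1Δ to stable)
t=12 Δ0: u=0 x=0 v=0 z=0 r=0 q=0 p=0 y=0 clk=0
  Δ1: clk:0→1
  Δ2: y:0→1
  Δ3: q:0→1
  Δ4: x:0→1
  (4Δ to stable)
t=13 Δ0: u=0 x=1 v=0 z=0 r=0 q=1 p=0 y=1 clk=1
  Δ1: clk:1→0
  (1Δ to stable)
t=14 Δ0: u=0 x=1 v=0 z=0 r=0 q=1 p=0 y=1 clk=0
  Δ1: clk:0→1
  Δ2: y:1→0
  Δ3: q:1→0
  Δ4: x:1→0
  (4Δ to stable)
t=15 Δ0: u=0 x=0 v=0 z=0 r=0 q=0 p=0 y=0 clk=1
  Δ1: clk:1→0
  (1Δ to stable)
t=16 Δ0: u=0 x=0 v=0 z=0 r=0 q=0 p=0 y=0 clk=0
  Δ1: clk:0→1
  Δ2: y:0→1
  Δ3: q:0→1
  Δ4: x:0→1
  (4Δ to stable)
t=17 Δ0: u=0 x=1 v=0 z=0 r=0 q=1 p=0 y=1 clk=1
  Δ1: clk:1→0
  (1Δ to stable)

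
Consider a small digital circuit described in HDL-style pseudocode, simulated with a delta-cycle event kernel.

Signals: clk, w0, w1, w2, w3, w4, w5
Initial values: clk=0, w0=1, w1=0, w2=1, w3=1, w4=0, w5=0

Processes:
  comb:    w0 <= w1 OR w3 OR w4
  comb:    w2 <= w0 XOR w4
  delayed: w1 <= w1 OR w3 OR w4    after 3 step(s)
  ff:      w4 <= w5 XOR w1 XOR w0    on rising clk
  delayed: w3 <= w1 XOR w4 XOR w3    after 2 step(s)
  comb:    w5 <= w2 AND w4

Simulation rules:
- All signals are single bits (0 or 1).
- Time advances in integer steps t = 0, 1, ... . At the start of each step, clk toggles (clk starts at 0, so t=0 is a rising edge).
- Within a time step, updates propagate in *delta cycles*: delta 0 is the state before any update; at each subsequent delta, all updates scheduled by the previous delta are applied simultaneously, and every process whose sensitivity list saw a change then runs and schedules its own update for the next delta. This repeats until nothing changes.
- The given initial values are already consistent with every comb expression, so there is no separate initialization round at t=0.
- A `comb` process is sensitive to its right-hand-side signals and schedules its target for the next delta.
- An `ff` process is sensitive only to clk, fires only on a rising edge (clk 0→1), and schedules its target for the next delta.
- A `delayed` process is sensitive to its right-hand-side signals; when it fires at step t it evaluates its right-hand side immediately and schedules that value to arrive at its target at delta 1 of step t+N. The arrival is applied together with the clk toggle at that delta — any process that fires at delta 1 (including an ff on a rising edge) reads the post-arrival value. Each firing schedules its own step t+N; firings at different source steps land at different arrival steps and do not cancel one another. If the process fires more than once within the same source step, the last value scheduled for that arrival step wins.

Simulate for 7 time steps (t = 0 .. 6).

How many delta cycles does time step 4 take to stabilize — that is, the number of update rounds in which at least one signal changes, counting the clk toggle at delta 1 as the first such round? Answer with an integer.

t0.Δ0 w4=0 w2=1 clk=0 w3=1 w0=1 w1=0 w5=0
t0.Δ1 w4=0 w2=1 clk=1 w3=1 w0=1 w1=0 w5=0
t0.Δ2 w4=1 w2=1 clk=1 w3=1 w0=1 w1=0 w5=0
t0.Δ3 w4=1 w2=0 clk=1 w3=1 w0=1 w1=0 w5=1
t0.Δ4 w4=1 w2=0 clk=1 w3=1 w0=1 w1=0 w5=0
t1.Δ0 w4=1 w2=0 clk=1 w3=1 w0=1 w1=0 w5=0
t1.Δ1 w4=1 w2=0 clk=0 w3=1 w0=1 w1=0 w5=0
t2.Δ0 w4=1 w2=0 clk=0 w3=1 w0=1 w1=0 w5=0
t2.Δ1 w4=1 w2=0 clk=1 w3=0 w0=1 w1=0 w5=0
t3.Δ0 w4=1 w2=0 clk=1 w3=0 w0=1 w1=0 w5=0
t3.Δ1 w4=1 w2=0 clk=0 w3=0 w0=1 w1=1 w5=0
t4.Δ0 w4=1 w2=0 clk=0 w3=0 w0=1 w1=1 w5=0
t4.Δ1 w4=1 w2=0 clk=1 w3=1 w0=1 w1=1 w5=0
t4.Δ2 w4=0 w2=0 clk=1 w3=1 w0=1 w1=1 w5=0
t4.Δ3 w4=0 w2=1 clk=1 w3=1 w0=1 w1=1 w5=0
t5.Δ0 w4=0 w2=1 clk=1 w3=1 w0=1 w1=1 w5=0
t5.Δ1 w4=0 w2=1 clk=0 w3=0 w0=1 w1=1 w5=0
t6.Δ0 w4=0 w2=1 clk=0 w3=0 w0=1 w1=1 w5=0
t6.Δ1 w4=0 w2=1 clk=1 w3=0 w0=1 w1=1 w5=0

3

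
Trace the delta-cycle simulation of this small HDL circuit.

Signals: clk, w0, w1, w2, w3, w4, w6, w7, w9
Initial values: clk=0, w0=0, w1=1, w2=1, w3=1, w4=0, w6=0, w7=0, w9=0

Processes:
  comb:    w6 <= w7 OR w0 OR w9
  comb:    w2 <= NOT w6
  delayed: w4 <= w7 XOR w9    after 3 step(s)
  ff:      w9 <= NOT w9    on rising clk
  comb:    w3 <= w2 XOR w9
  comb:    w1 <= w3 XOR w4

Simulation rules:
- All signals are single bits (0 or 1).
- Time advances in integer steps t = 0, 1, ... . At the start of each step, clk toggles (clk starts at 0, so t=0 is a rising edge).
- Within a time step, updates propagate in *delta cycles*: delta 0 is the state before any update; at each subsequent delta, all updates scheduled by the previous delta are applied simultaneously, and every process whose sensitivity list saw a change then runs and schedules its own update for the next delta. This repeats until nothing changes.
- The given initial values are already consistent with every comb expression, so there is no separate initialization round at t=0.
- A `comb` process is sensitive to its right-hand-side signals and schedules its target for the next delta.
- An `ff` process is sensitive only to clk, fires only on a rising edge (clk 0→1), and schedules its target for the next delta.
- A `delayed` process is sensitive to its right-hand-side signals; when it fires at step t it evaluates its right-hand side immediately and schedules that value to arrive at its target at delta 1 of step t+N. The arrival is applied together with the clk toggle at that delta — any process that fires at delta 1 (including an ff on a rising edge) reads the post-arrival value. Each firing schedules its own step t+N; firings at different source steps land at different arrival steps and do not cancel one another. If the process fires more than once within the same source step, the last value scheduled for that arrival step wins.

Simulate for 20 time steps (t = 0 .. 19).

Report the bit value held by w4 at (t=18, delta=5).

0

t=0 Δ0: w0=0 clk=0 w2=1 w9=0 w6=0 w7=0 w1=1 w3=1 w4=0
  Δ1: clk:0→1
  Δ2: w9:0→1
  Δ3: w6:0→1, w3:1→0
  Δ4: w2:1→0, w1:1→0
  Δ5: w3:0→1
  Δ6: w1:0→1
  (6Δ to stable)
t=1 Δ0: w0=0 clk=1 w2=0 w9=1 w6=1 w7=0 w1=1 w3=1 w4=0
  Δ1: clk:1→0
  (1Δ to stable)
t=2 Δ0: w0=0 clk=0 w2=0 w9=1 w6=1 w7=0 w1=1 w3=1 w4=0
  Δ1: clk:0→1
  Δ2: w9:1→0
  Δ3: w6:1→0, w3:1→0
  Δ4: w2:0→1, w1:1→0
  Δ5: w3:0→1
  Δ6: w1:0→1
  (6Δ to stable)
t=3 Δ0: w0=0 clk=1 w2=1 w9=0 w6=0 w7=0 w1=1 w3=1 w4=0
  Δ1: clk:1→0, w4:0→1
  Δ2: w1:1→0
  (2Δ to stable)
t=4 Δ0: w0=0 clk=0 w2=1 w9=0 w6=0 w7=0 w1=0 w3=1 w4=1
  Δ1: clk:0→1
  Δ2: w9:0→1
  Δ3: w6:0→1, w3:1→0
  Δ4: w2:1→0, w1:0→1
  Δ5: w3:0→1
  Δ6: w1:1→0
  (6Δ to stable)
t=5 Δ0: w0=0 clk=1 w2=0 w9=1 w6=1 w7=0 w1=0 w3=1 w4=1
  Δ1: clk:1→0, w4:1→0
  Δ2: w1:0→1
  (2Δ to stable)
t=6 Δ0: w0=0 clk=0 w2=0 w9=1 w6=1 w7=0 w1=1 w3=1 w4=0
  Δ1: clk:0→1
  Δ2: w9:1→0
  Δ3: w6:1→0, w3:1→0
  Δ4: w2:0→1, w1:1→0
  Δ5: w3:0→1
  Δ6: w1:0→1
  (6Δ to stable)
t=7 Δ0: w0=0 clk=1 w2=1 w9=0 w6=0 w7=0 w1=1 w3=1 w4=0
  Δ1: clk:1→0, w4:0→1
  Δ2: w1:1→0
  (2Δ to stable)
t=8 Δ0: w0=0 clk=0 w2=1 w9=0 w6=0 w7=0 w1=0 w3=1 w4=1
  Δ1: clk:0→1
  Δ2: w9:0→1
  Δ3: w6:0→1, w3:1→0
  Δ4: w2:1→0, w1:0→1
  Δ5: w3:0→1
  Δ6: w1:1→0
  (6Δ to stable)
t=9 Δ0: w0=0 clk=1 w2=0 w9=1 w6=1 w7=0 w1=0 w3=1 w4=1
  Δ1: clk:1→0, w4:1→0
  Δ2: w1:0→1
  (2Δ to stable)
t=10 Δ0: w0=0 clk=0 w2=0 w9=1 w6=1 w7=0 w1=1 w3=1 w4=0
  Δ1: clk:0→1
  Δ2: w9:1→0
  Δ3: w6:1→0, w3:1→0
  Δ4: w2:0→1, w1:1→0
  Δ5: w3:0→1
  Δ6: w1:0→1
  (6Δ to stable)
t=11 Δ0: w0=0 clk=1 w2=1 w9=0 w6=0 w7=0 w1=1 w3=1 w4=0
  Δ1: clk:1→0, w4:0→1
  Δ2: w1:1→0
  (2Δ to stable)
t=12 Δ0: w0=0 clk=0 w2=1 w9=0 w6=0 w7=0 w1=0 w3=1 w4=1
  Δ1: clk:0→1
  Δ2: w9:0→1
  Δ3: w6:0→1, w3:1→0
  Δ4: w2:1→0, w1:0→1
  Δ5: w3:0→1
  Δ6: w1:1→0
  (6Δ to stable)
t=13 Δ0: w0=0 clk=1 w2=0 w9=1 w6=1 w7=0 w1=0 w3=1 w4=1
  Δ1: clk:1→0, w4:1→0
  Δ2: w1:0→1
  (2Δ to stable)
t=14 Δ0: w0=0 clk=0 w2=0 w9=1 w6=1 w7=0 w1=1 w3=1 w4=0
  Δ1: clk:0→1
  Δ2: w9:1→0
  Δ3: w6:1→0, w3:1→0
  Δ4: w2:0→1, w1:1→0
  Δ5: w3:0→1
  Δ6: w1:0→1
  (6Δ to stable)
t=15 Δ0: w0=0 clk=1 w2=1 w9=0 w6=0 w7=0 w1=1 w3=1 w4=0
  Δ1: clk:1→0, w4:0→1
  Δ2: w1:1→0
  (2Δ to stable)
t=16 Δ0: w0=0 clk=0 w2=1 w9=0 w6=0 w7=0 w1=0 w3=1 w4=1
  Δ1: clk:0→1
  Δ2: w9:0→1
  Δ3: w6:0→1, w3:1→0
  Δ4: w2:1→0, w1:0→1
  Δ5: w3:0→1
  Δ6: w1:1→0
  (6Δ to stable)
t=17 Δ0: w0=0 clk=1 w2=0 w9=1 w6=1 w7=0 w1=0 w3=1 w4=1
  Δ1: clk:1→0, w4:1→0
  Δ2: w1:0→1
  (2Δ to stable)
t=18 Δ0: w0=0 clk=0 w2=0 w9=1 w6=1 w7=0 w1=1 w3=1 w4=0
  Δ1: clk:0→1
  Δ2: w9:1→0
  Δ3: w6:1→0, w3:1→0
  Δ4: w2:0→1, w1:1→0
  Δ5: w3:0→1
  Δ6: w1:0→1
  (6Δ to stable)
t=19 Δ0: w0=0 clk=1 w2=1 w9=0 w6=0 w7=0 w1=1 w3=1 w4=0
  Δ1: clk:1→0, w4:0→1
  Δ2: w1:1→0
  (2Δ to stable)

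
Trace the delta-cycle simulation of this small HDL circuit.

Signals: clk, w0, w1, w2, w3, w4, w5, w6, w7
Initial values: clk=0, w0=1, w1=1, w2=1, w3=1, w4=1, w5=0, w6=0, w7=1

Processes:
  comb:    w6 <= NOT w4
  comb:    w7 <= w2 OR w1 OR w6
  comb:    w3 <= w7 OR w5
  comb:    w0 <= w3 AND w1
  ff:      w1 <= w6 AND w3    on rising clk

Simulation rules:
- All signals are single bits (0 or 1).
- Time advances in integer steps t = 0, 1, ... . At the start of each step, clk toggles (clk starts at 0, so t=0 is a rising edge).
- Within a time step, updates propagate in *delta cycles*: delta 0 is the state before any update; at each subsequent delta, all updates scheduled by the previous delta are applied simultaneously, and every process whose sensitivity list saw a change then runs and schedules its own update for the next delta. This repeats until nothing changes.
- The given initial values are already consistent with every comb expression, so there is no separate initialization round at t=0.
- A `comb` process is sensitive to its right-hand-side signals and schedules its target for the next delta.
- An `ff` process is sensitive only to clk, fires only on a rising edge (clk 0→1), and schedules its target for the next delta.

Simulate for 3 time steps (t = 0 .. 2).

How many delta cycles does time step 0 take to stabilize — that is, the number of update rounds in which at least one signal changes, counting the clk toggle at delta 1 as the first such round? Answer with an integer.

t=0 Δ0: w7=1 w3=1 clk=0 w4=1 w6=0 w2=1 w0=1 w1=1 w5=0
  Δ1: clk:0→1
  Δ2: w1:1→0
  Δ3: w0:1→0
  (3Δ to stable)
t=1 Δ0: w7=1 w3=1 clk=1 w4=1 w6=0 w2=1 w0=0 w1=0 w5=0
  Δ1: clk:1→0
  (1Δ to stable)
t=2 Δ0: w7=1 w3=1 clk=0 w4=1 w6=0 w2=1 w0=0 w1=0 w5=0
  Δ1: clk:0→1
  (1Δ to stable)

3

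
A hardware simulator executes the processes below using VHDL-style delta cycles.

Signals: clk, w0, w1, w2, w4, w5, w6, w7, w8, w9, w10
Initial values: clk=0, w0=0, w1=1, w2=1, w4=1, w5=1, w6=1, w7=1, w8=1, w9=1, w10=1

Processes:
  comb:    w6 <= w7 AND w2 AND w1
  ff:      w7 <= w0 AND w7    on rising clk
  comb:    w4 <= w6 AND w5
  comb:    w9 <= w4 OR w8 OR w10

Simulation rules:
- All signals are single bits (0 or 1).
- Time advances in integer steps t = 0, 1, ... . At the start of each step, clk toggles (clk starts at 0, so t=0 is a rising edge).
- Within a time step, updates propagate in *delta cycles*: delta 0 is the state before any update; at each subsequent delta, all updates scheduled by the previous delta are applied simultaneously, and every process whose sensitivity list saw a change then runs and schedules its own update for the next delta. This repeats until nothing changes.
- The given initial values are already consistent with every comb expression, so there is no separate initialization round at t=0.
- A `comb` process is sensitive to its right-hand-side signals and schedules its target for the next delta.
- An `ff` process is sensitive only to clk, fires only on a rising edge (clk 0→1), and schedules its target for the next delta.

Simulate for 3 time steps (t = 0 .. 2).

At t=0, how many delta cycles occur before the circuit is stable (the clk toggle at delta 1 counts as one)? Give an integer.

4

t=0 Δ0: clk=0 w10=1 w5=1 w9=1 w0=0 w2=1 w1=1 w6=1 w4=1 w7=1 w8=1
  Δ1: clk:0→1
  Δ2: w7:1→0
  Δ3: w6:1→0
  Δ4: w4:1→0
  (4Δ to stable)
t=1 Δ0: clk=1 w10=1 w5=1 w9=1 w0=0 w2=1 w1=1 w6=0 w4=0 w7=0 w8=1
  Δ1: clk:1→0
  (1Δ to stable)
t=2 Δ0: clk=0 w10=1 w5=1 w9=1 w0=0 w2=1 w1=1 w6=0 w4=0 w7=0 w8=1
  Δ1: clk:0→1
  (1Δ to stable)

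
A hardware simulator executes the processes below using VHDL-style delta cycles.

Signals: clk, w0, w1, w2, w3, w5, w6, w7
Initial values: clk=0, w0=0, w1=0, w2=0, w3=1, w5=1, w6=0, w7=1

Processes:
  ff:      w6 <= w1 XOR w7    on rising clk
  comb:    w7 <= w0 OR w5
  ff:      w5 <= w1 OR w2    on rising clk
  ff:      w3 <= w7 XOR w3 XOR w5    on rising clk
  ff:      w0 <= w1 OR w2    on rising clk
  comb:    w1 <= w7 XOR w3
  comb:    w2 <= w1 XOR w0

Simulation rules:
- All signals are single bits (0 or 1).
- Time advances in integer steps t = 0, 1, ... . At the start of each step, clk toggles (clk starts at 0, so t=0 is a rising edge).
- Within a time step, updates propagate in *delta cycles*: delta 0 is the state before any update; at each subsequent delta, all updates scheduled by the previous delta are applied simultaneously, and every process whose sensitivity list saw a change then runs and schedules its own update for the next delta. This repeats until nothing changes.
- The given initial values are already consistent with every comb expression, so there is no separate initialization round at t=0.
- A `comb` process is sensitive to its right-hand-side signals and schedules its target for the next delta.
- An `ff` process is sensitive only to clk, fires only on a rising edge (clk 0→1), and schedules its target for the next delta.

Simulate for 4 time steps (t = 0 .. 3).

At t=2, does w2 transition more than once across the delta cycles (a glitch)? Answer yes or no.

t=0 Δ0: clk=0 w2=0 w5=1 w0=0 w3=1 w1=0 w6=0 w7=1
  Δ1: clk:0→1
  Δ2: w5:1→0, w6:0→1
  Δ3: w7:1→0
  Δ4: w1:0→1
  Δ5: w2:0→1
  (5Δ to stable)
t=1 Δ0: clk=1 w2=1 w5=0 w0=0 w3=1 w1=1 w6=1 w7=0
  Δ1: clk:1→0
  (1Δ to stable)
t=2 Δ0: clk=0 w2=1 w5=0 w0=0 w3=1 w1=1 w6=1 w7=0
  Δ1: clk:0→1
  Δ2: w5:0→1, w0:0→1
  Δ3: w2:1→0, w7:0→1
  Δ4: w1:1→0
  Δ5: w2:0→1
  (5Δ to stable)
t=3 Δ0: clk=1 w2=1 w5=1 w0=1 w3=1 w1=0 w6=1 w7=1
  Δ1: clk:1→0
  (1Δ to stable)

yes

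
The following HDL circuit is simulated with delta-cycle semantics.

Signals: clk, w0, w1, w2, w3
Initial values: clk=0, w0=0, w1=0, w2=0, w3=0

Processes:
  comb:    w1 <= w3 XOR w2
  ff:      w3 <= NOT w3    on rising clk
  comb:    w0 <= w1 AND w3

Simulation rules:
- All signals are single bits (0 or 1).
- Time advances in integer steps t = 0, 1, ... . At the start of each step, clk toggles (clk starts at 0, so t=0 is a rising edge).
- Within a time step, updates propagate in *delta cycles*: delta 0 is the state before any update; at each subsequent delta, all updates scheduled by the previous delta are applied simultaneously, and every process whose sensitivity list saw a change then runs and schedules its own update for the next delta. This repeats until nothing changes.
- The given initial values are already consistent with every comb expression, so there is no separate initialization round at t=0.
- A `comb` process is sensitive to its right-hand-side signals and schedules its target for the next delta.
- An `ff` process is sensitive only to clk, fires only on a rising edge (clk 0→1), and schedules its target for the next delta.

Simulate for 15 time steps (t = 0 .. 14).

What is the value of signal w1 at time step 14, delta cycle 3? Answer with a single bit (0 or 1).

0

t=0 Δ0: w0=0 w2=0 w3=0 clk=0 w1=0
  Δ1: clk:0→1
  Δ2: w3:0→1
  Δ3: w1:0→1
  Δ4: w0:0→1
  (4Δ to stable)
t=1 Δ0: w0=1 w2=0 w3=1 clk=1 w1=1
  Δ1: clk:1→0
  (1Δ to stable)
t=2 Δ0: w0=1 w2=0 w3=1 clk=0 w1=1
  Δ1: clk:0→1
  Δ2: w3:1→0
  Δ3: w0:1→0, w1:1→0
  (3Δ to stable)
t=3 Δ0: w0=0 w2=0 w3=0 clk=1 w1=0
  Δ1: clk:1→0
  (1Δ to stable)
t=4 Δ0: w0=0 w2=0 w3=0 clk=0 w1=0
  Δ1: clk:0→1
  Δ2: w3:0→1
  Δ3: w1:0→1
  Δ4: w0:0→1
  (4Δ to stable)
t=5 Δ0: w0=1 w2=0 w3=1 clk=1 w1=1
  Δ1: clk:1→0
  (1Δ to stable)
t=6 Δ0: w0=1 w2=0 w3=1 clk=0 w1=1
  Δ1: clk:0→1
  Δ2: w3:1→0
  Δ3: w0:1→0, w1:1→0
  (3Δ to stable)
t=7 Δ0: w0=0 w2=0 w3=0 clk=1 w1=0
  Δ1: clk:1→0
  (1Δ to stable)
t=8 Δ0: w0=0 w2=0 w3=0 clk=0 w1=0
  Δ1: clk:0→1
  Δ2: w3:0→1
  Δ3: w1:0→1
  Δ4: w0:0→1
  (4Δ to stable)
t=9 Δ0: w0=1 w2=0 w3=1 clk=1 w1=1
  Δ1: clk:1→0
  (1Δ to stable)
t=10 Δ0: w0=1 w2=0 w3=1 clk=0 w1=1
  Δ1: clk:0→1
  Δ2: w3:1→0
  Δ3: w0:1→0, w1:1→0
  (3Δ to stable)
t=11 Δ0: w0=0 w2=0 w3=0 clk=1 w1=0
  Δ1: clk:1→0
  (1Δ to stable)
t=12 Δ0: w0=0 w2=0 w3=0 clk=0 w1=0
  Δ1: clk:0→1
  Δ2: w3:0→1
  Δ3: w1:0→1
  Δ4: w0:0→1
  (4Δ to stable)
t=13 Δ0: w0=1 w2=0 w3=1 clk=1 w1=1
  Δ1: clk:1→0
  (1Δ to stable)
t=14 Δ0: w0=1 w2=0 w3=1 clk=0 w1=1
  Δ1: clk:0→1
  Δ2: w3:1→0
  Δ3: w0:1→0, w1:1→0
  (3Δ to stable)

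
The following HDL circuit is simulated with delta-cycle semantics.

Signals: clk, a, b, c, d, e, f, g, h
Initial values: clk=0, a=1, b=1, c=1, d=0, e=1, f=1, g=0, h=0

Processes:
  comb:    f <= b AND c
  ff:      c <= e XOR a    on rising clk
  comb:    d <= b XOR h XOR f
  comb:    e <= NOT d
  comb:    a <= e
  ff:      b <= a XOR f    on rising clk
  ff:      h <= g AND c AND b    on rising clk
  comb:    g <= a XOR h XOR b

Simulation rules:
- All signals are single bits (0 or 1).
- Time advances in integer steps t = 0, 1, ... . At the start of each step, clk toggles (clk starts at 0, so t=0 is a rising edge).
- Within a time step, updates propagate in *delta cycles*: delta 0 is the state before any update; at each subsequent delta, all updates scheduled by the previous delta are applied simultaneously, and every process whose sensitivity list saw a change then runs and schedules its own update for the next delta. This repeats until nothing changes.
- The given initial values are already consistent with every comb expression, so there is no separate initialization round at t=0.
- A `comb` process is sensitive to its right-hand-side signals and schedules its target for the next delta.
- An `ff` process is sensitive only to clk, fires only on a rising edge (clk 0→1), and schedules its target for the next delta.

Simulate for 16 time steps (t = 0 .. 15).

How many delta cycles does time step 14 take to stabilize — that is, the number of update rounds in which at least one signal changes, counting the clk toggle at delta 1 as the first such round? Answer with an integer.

6

t=0 Δ0: e=1 b=1 d=0 clk=0 a=1 c=1 f=1 g=0 h=0
  Δ1: clk:0→1
  Δ2: b:1→0, c:1→0
  Δ3: d:0→1, f:1→0, g:0→1
  Δ4: e:1→0, d:1→0
  Δ5: e:0→1, a:1→0
  Δ6: a:0→1, g:1→0
  Δ7: g:0→1
  (7Δ to stable)
t=1 Δ0: e=1 b=0 d=0 clk=1 a=1 c=0 f=0 g=1 h=0
  Δ1: clk:1→0
  (1Δ to stable)
t=2 Δ0: e=1 b=0 d=0 clk=0 a=1 c=0 f=0 g=1 h=0
  Δ1: clk:0→1
  Δ2: b:0→1
  Δ3: d:0→1, g:1→0
  Δ4: e:1→0
  Δ5: a:1→0
  Δ6: g:0→1
  (6Δ to stable)
t=3 Δ0: e=0 b=1 d=1 clk=1 a=0 c=0 f=0 g=1 h=0
  Δ1: clk:1→0
  (1Δ to stable)
t=4 Δ0: e=0 b=1 d=1 clk=0 a=0 c=0 f=0 g=1 h=0
  Δ1: clk:0→1
  Δ2: b:1→0
  Δ3: d:1→0, g:1→0
  Δ4: e:0→1
  Δ5: a:0→1
  Δ6: g:0→1
  (6Δ to stable)
t=5 Δ0: e=1 b=0 d=0 clk=1 a=1 c=0 f=0 g=1 h=0
  Δ1: clk:1→0
  (1Δ to stable)
t=6 Δ0: e=1 b=0 d=0 clk=0 a=1 c=0 f=0 g=1 h=0
  Δ1: clk:0→1
  Δ2: b:0→1
  Δ3: d:0→1, g:1→0
  Δ4: e:1→0
  Δ5: a:1→0
  Δ6: g:0→1
  (6Δ to stable)
t=7 Δ0: e=0 b=1 d=1 clk=1 a=0 c=0 f=0 g=1 h=0
  Δ1: clk:1→0
  (1Δ to stable)
t=8 Δ0: e=0 b=1 d=1 clk=0 a=0 c=0 f=0 g=1 h=0
  Δ1: clk:0→1
  Δ2: b:1→0
  Δ3: d:1→0, g:1→0
  Δ4: e:0→1
  Δ5: a:0→1
  Δ6: g:0→1
  (6Δ to stable)
t=9 Δ0: e=1 b=0 d=0 clk=1 a=1 c=0 f=0 g=1 h=0
  Δ1: clk:1→0
  (1Δ to stable)
t=10 Δ0: e=1 b=0 d=0 clk=0 a=1 c=0 f=0 g=1 h=0
  Δ1: clk:0→1
  Δ2: b:0→1
  Δ3: d:0→1, g:1→0
  Δ4: e:1→0
  Δ5: a:1→0
  Δ6: g:0→1
  (6Δ to stable)
t=11 Δ0: e=0 b=1 d=1 clk=1 a=0 c=0 f=0 g=1 h=0
  Δ1: clk:1→0
  (1Δ to stable)
t=12 Δ0: e=0 b=1 d=1 clk=0 a=0 c=0 f=0 g=1 h=0
  Δ1: clk:0→1
  Δ2: b:1→0
  Δ3: d:1→0, g:1→0
  Δ4: e:0→1
  Δ5: a:0→1
  Δ6: g:0→1
  (6Δ to stable)
t=13 Δ0: e=1 b=0 d=0 clk=1 a=1 c=0 f=0 g=1 h=0
  Δ1: clk:1→0
  (1Δ to stable)
t=14 Δ0: e=1 b=0 d=0 clk=0 a=1 c=0 f=0 g=1 h=0
  Δ1: clk:0→1
  Δ2: b:0→1
  Δ3: d:0→1, g:1→0
  Δ4: e:1→0
  Δ5: a:1→0
  Δ6: g:0→1
  (6Δ to stable)
t=15 Δ0: e=0 b=1 d=1 clk=1 a=0 c=0 f=0 g=1 h=0
  Δ1: clk:1→0
  (1Δ to stable)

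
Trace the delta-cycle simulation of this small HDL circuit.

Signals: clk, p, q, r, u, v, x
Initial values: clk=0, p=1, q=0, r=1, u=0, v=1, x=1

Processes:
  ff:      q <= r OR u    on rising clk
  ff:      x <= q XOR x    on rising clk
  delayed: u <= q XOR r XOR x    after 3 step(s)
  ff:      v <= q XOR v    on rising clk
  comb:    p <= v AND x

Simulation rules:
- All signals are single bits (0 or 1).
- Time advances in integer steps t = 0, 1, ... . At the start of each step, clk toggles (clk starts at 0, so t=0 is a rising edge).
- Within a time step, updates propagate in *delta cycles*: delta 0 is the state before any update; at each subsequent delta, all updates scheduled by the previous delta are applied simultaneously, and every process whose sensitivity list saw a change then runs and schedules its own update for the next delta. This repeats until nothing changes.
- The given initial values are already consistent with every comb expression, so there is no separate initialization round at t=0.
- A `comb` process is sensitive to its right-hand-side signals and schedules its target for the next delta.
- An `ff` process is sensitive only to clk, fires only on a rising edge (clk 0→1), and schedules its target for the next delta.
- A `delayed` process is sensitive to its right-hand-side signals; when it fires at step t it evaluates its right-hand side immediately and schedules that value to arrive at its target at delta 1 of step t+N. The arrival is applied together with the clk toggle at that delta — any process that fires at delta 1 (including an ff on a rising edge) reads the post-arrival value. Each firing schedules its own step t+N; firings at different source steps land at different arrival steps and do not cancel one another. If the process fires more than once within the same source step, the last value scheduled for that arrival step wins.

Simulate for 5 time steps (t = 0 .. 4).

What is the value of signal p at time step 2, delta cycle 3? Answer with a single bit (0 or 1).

0

[bits: r,v,p,x,clk,u,q]
t=0: Δ0=1111000 Δ1=1111100 Δ2=1111101 | 2Δ
t=1: Δ0=1111101 Δ1=1111001 | 1Δ
t=2: Δ0=1111001 Δ1=1111101 Δ2=1010101 Δ3=1000101 | 3Δ
t=3: Δ0=1000101 Δ1=1000011 | 1Δ
t=4: Δ0=1000011 Δ1=1000111 Δ2=1101111 Δ3=1111111 | 3Δ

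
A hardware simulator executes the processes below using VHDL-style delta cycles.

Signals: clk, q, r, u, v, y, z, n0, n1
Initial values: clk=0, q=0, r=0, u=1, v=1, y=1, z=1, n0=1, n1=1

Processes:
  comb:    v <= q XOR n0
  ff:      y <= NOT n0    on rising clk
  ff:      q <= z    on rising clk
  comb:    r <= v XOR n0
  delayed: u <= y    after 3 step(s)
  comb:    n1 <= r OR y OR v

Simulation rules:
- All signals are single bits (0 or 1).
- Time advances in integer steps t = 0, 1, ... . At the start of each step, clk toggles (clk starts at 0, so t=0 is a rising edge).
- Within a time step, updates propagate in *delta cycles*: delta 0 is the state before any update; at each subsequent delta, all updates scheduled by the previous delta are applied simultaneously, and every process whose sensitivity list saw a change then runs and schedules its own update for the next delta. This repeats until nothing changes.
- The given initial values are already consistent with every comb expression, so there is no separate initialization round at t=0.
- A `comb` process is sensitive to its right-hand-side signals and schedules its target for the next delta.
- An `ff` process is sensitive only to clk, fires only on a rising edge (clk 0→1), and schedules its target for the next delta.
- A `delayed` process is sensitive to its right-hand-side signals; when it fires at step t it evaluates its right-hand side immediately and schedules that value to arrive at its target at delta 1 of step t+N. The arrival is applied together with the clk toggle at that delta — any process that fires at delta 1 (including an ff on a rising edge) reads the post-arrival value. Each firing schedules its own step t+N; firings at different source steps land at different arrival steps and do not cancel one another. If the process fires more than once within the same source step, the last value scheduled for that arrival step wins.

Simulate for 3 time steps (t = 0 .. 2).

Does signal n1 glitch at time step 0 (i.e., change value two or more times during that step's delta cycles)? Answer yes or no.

t0.Δ0 n1=1 v=1 clk=0 n0=1 z=1 q=0 u=1 y=1 r=0
t0.Δ1 n1=1 v=1 clk=1 n0=1 z=1 q=0 u=1 y=1 r=0
t0.Δ2 n1=1 v=1 clk=1 n0=1 z=1 q=1 u=1 y=0 r=0
t0.Δ3 n1=1 v=0 clk=1 n0=1 z=1 q=1 u=1 y=0 r=0
t0.Δ4 n1=0 v=0 clk=1 n0=1 z=1 q=1 u=1 y=0 r=1
t0.Δ5 n1=1 v=0 clk=1 n0=1 z=1 q=1 u=1 y=0 r=1
t1.Δ0 n1=1 v=0 clk=1 n0=1 z=1 q=1 u=1 y=0 r=1
t1.Δ1 n1=1 v=0 clk=0 n0=1 z=1 q=1 u=1 y=0 r=1
t2.Δ0 n1=1 v=0 clk=0 n0=1 z=1 q=1 u=1 y=0 r=1
t2.Δ1 n1=1 v=0 clk=1 n0=1 z=1 q=1 u=1 y=0 r=1

yes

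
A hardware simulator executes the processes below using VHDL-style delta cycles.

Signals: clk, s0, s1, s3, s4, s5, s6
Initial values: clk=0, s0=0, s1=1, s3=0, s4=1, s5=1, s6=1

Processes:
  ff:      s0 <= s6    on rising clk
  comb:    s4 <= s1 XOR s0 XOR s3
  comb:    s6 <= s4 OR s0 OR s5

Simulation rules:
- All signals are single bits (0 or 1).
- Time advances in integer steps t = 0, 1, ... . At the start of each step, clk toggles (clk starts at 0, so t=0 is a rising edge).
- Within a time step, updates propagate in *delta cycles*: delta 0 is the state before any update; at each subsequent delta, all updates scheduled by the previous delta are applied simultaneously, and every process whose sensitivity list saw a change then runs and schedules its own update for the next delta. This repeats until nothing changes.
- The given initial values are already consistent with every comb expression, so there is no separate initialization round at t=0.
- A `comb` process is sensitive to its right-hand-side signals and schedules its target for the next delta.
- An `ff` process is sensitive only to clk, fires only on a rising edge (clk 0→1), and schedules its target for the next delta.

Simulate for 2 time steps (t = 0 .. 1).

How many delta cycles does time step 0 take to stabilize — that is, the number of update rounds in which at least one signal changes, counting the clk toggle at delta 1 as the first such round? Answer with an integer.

[bits: s0,s3,s4,clk,s6,s1,s5]
t=0: Δ0=0010111 Δ1=0011111 Δ2=1011111 Δ3=1001111 | 3Δ
t=1: Δ0=1001111 Δ1=1000111 | 1Δ

3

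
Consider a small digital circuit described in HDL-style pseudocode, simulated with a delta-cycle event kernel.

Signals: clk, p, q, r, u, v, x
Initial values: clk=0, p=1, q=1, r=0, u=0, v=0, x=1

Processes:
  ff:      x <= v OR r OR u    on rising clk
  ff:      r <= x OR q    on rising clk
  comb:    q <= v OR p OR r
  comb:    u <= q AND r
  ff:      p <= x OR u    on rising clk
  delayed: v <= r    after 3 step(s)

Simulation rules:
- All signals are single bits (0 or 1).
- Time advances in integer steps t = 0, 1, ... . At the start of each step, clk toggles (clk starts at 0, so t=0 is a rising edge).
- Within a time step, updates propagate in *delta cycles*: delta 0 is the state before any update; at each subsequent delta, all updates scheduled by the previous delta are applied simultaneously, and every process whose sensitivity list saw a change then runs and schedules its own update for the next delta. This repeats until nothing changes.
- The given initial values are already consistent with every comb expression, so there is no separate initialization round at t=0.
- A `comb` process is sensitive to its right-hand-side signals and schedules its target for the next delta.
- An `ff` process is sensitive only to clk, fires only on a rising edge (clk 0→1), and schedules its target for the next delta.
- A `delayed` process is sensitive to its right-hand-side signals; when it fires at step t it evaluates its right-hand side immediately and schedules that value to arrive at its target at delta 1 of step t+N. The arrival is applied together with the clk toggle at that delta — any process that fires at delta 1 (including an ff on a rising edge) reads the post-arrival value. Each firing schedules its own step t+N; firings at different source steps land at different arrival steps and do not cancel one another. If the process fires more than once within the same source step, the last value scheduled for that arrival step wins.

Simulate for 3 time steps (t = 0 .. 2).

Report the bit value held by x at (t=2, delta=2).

[bits: q,clk,u,r,v,x,p]
t=0: Δ0=1000011 Δ1=1100011 Δ2=1101001 Δ3=1111001 | 3Δ
t=1: Δ0=1111001 Δ1=1011001 | 1Δ
t=2: Δ0=1011001 Δ1=1111001 Δ2=1111011 | 2Δ

1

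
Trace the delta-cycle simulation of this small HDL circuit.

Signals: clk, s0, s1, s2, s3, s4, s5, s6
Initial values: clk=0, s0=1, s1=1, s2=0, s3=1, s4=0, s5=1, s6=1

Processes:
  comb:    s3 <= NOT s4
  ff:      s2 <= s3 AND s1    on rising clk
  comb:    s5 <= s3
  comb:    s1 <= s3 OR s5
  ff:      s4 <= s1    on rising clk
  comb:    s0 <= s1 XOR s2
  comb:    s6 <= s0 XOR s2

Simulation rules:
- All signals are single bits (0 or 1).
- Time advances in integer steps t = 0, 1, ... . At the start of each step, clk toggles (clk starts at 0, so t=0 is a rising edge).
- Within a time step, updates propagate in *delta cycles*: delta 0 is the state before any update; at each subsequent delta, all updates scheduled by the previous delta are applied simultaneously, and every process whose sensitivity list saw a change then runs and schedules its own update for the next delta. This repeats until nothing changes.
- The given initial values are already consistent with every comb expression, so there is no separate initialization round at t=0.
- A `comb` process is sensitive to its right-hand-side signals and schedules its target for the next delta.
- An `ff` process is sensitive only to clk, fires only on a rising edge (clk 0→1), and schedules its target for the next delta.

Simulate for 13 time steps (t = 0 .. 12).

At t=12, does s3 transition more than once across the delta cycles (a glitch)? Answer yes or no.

no

t=0 Δ0: clk=0 s2=0 s6=1 s5=1 s4=0 s3=1 s0=1 s1=1
  Δ1: clk:0→1
  Δ2: s2:0→1, s4:0→1
  Δ3: s6:1→0, s3:1→0, s0:1→0
  Δ4: s6:0→1, s5:1→0
  Δ5: s1:1→0
  Δ6: s0:0→1
  Δ7: s6:1→0
  (7Δ to stable)
t=1 Δ0: clk=1 s2=1 s6=0 s5=0 s4=1 s3=0 s0=1 s1=0
  Δ1: clk:1→0
  (1Δ to stable)
t=2 Δ0: clk=0 s2=1 s6=0 s5=0 s4=1 s3=0 s0=1 s1=0
  Δ1: clk:0→1
  Δ2: s2:1→0, s4:1→0
  Δ3: s6:0→1, s3:0→1, s0:1→0
  Δ4: s6:1→0, s5:0→1, s1:0→1
  Δ5: s0:0→1
  Δ6: s6:0→1
  (6Δ to stable)
t=3 Δ0: clk=1 s2=0 s6=1 s5=1 s4=0 s3=1 s0=1 s1=1
  Δ1: clk:1→0
  (1Δ to stable)
t=4 Δ0: clk=0 s2=0 s6=1 s5=1 s4=0 s3=1 s0=1 s1=1
  Δ1: clk:0→1
  Δ2: s2:0→1, s4:0→1
  Δ3: s6:1→0, s3:1→0, s0:1→0
  Δ4: s6:0→1, s5:1→0
  Δ5: s1:1→0
  Δ6: s0:0→1
  Δ7: s6:1→0
  (7Δ to stable)
t=5 Δ0: clk=1 s2=1 s6=0 s5=0 s4=1 s3=0 s0=1 s1=0
  Δ1: clk:1→0
  (1Δ to stable)
t=6 Δ0: clk=0 s2=1 s6=0 s5=0 s4=1 s3=0 s0=1 s1=0
  Δ1: clk:0→1
  Δ2: s2:1→0, s4:1→0
  Δ3: s6:0→1, s3:0→1, s0:1→0
  Δ4: s6:1→0, s5:0→1, s1:0→1
  Δ5: s0:0→1
  Δ6: s6:0→1
  (6Δ to stable)
t=7 Δ0: clk=1 s2=0 s6=1 s5=1 s4=0 s3=1 s0=1 s1=1
  Δ1: clk:1→0
  (1Δ to stable)
t=8 Δ0: clk=0 s2=0 s6=1 s5=1 s4=0 s3=1 s0=1 s1=1
  Δ1: clk:0→1
  Δ2: s2:0→1, s4:0→1
  Δ3: s6:1→0, s3:1→0, s0:1→0
  Δ4: s6:0→1, s5:1→0
  Δ5: s1:1→0
  Δ6: s0:0→1
  Δ7: s6:1→0
  (7Δ to stable)
t=9 Δ0: clk=1 s2=1 s6=0 s5=0 s4=1 s3=0 s0=1 s1=0
  Δ1: clk:1→0
  (1Δ to stable)
t=10 Δ0: clk=0 s2=1 s6=0 s5=0 s4=1 s3=0 s0=1 s1=0
  Δ1: clk:0→1
  Δ2: s2:1→0, s4:1→0
  Δ3: s6:0→1, s3:0→1, s0:1→0
  Δ4: s6:1→0, s5:0→1, s1:0→1
  Δ5: s0:0→1
  Δ6: s6:0→1
  (6Δ to stable)
t=11 Δ0: clk=1 s2=0 s6=1 s5=1 s4=0 s3=1 s0=1 s1=1
  Δ1: clk:1→0
  (1Δ to stable)
t=12 Δ0: clk=0 s2=0 s6=1 s5=1 s4=0 s3=1 s0=1 s1=1
  Δ1: clk:0→1
  Δ2: s2:0→1, s4:0→1
  Δ3: s6:1→0, s3:1→0, s0:1→0
  Δ4: s6:0→1, s5:1→0
  Δ5: s1:1→0
  Δ6: s0:0→1
  Δ7: s6:1→0
  (7Δ to stable)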